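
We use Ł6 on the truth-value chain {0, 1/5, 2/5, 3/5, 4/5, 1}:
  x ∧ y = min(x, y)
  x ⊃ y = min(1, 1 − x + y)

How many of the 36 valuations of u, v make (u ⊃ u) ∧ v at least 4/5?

12

value 1: 6 assignments (counts)
value 4/5: 6 assignments (counts)
value 3/5: 6 assignments
value 2/5: 6 assignments
value 1/5: 6 assignments
value 0: 6 assignments
So 12 of the 36 assignments meet the threshold.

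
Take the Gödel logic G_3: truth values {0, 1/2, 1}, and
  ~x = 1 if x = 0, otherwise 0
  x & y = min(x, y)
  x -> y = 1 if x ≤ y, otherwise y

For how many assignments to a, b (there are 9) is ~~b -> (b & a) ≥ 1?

4

a = 0, b = 0 ↦ 1  ≥
a = 0, b = 1/2 ↦ 0  <
a = 0, b = 1 ↦ 0  <
a = 1/2, b = 0 ↦ 1  ≥
a = 1/2, b = 1/2 ↦ 1/2  <
a = 1/2, b = 1 ↦ 1/2  <
a = 1, b = 0 ↦ 1  ≥
a = 1, b = 1/2 ↦ 1/2  <
a = 1, b = 1 ↦ 1  ≥
So 4 of the 9 assignments meet the threshold.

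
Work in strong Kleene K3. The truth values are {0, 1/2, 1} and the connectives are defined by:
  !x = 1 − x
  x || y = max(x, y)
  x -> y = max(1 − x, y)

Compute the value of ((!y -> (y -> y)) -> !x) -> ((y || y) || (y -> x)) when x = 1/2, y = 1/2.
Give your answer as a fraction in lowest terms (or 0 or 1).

1/2

!y = !1/2 = 1/2
y -> y = 1/2 -> 1/2 = 1/2
!y -> (y -> y) = 1/2 -> 1/2 = 1/2
!x = !1/2 = 1/2
(!y -> (y -> y)) -> !x = 1/2 -> 1/2 = 1/2
y || y = 1/2 || 1/2 = 1/2
y -> x = 1/2 -> 1/2 = 1/2
(y || y) || (y -> x) = 1/2 || 1/2 = 1/2
((!y -> (y -> y)) -> !x) -> ((y || y) || (y -> x)) = 1/2 -> 1/2 = 1/2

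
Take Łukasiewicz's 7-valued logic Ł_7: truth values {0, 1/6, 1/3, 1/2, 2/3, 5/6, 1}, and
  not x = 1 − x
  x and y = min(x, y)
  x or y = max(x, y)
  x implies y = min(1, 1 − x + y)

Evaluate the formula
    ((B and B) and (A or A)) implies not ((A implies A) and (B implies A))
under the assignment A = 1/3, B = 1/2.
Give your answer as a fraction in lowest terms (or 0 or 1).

B and B = 1/2 and 1/2 = 1/2
A or A = 1/3 or 1/3 = 1/3
(B and B) and (A or A) = 1/2 and 1/3 = 1/3
A implies A = 1/3 implies 1/3 = 1
B implies A = 1/2 implies 1/3 = 5/6
(A implies A) and (B implies A) = 1 and 5/6 = 5/6
not ((A implies A) and (B implies A)) = not 5/6 = 1/6
((B and B) and (A or A)) implies not ((A implies A) and (B implies A)) = 1/3 implies 1/6 = 5/6

5/6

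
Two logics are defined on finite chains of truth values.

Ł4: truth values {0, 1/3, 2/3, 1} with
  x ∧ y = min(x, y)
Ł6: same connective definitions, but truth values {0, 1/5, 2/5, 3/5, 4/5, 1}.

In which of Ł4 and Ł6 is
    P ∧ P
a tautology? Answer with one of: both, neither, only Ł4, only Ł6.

neither

In Ł4: at P = 0 the value is 0 — not a tautology.
In Ł6: at P = 0 the value is 0 — not a tautology.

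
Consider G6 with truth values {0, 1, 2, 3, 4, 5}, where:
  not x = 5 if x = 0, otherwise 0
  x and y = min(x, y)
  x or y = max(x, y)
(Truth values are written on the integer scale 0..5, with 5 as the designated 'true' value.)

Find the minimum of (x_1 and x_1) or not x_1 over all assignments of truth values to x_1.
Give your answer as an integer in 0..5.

1

Take x_1 = 1:
x_1 and x_1 = 1 and 1 = 1
not x_1 = not 1 = 0
(x_1 and x_1) or not x_1 = 1 or 0 = 1
No assignment yields a value below 1, so this is the minimum.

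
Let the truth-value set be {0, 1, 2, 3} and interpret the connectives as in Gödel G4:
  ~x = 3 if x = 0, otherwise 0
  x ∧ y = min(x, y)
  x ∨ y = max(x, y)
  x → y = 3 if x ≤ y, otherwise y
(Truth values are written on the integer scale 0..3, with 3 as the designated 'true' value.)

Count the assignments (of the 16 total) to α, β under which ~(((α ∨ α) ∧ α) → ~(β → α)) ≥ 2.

12

α = 0, β = 0 ↦ 0  <
α = 0, β = 1 ↦ 0  <
α = 0, β = 2 ↦ 0  <
α = 0, β = 3 ↦ 0  <
α = 1, β = 0 ↦ 3  ≥
α = 1, β = 1 ↦ 3  ≥
α = 1, β = 2 ↦ 3  ≥
α = 1, β = 3 ↦ 3  ≥
α = 2, β = 0 ↦ 3  ≥
α = 2, β = 1 ↦ 3  ≥
α = 2, β = 2 ↦ 3  ≥
α = 2, β = 3 ↦ 3  ≥
α = 3, β = 0 ↦ 3  ≥
α = 3, β = 1 ↦ 3  ≥
α = 3, β = 2 ↦ 3  ≥
α = 3, β = 3 ↦ 3  ≥
So 12 of the 16 assignments meet the threshold.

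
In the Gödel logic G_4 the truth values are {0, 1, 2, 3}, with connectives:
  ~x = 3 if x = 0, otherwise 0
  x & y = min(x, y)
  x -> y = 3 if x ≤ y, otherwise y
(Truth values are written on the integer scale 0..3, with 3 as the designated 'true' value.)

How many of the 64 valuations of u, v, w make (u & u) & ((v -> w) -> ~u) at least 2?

value 3: 3 assignments (counts)
value 2: 3 assignments (counts)
value 1: 3 assignments
value 0: 55 assignments
So 6 of the 64 assignments meet the threshold.

6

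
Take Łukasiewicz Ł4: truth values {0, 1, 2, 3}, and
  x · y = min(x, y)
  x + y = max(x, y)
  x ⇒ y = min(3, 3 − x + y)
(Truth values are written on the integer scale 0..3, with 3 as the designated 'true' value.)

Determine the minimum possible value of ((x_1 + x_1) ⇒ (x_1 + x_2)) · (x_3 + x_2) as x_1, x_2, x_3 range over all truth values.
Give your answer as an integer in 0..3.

Take x_1 = 0, x_2 = 0, x_3 = 0:
x_1 + x_1 = 0 + 0 = 0
x_1 + x_2 = 0 + 0 = 0
(x_1 + x_1) ⇒ (x_1 + x_2) = 0 ⇒ 0 = 3
x_3 + x_2 = 0 + 0 = 0
((x_1 + x_1) ⇒ (x_1 + x_2)) · (x_3 + x_2) = 3 · 0 = 0
No assignment yields a value below 0, so this is the minimum.

0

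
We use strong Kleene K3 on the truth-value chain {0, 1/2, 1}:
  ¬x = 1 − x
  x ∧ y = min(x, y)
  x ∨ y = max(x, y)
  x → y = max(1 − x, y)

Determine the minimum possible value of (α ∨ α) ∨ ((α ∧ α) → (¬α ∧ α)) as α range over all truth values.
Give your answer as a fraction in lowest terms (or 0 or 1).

Take α = 1/2:
α ∨ α = 1/2 ∨ 1/2 = 1/2
α ∧ α = 1/2 ∧ 1/2 = 1/2
¬α = ¬1/2 = 1/2
¬α ∧ α = 1/2 ∧ 1/2 = 1/2
(α ∧ α) → (¬α ∧ α) = 1/2 → 1/2 = 1/2
(α ∨ α) ∨ ((α ∧ α) → (¬α ∧ α)) = 1/2 ∨ 1/2 = 1/2
No assignment yields a value below 1/2, so this is the minimum.

1/2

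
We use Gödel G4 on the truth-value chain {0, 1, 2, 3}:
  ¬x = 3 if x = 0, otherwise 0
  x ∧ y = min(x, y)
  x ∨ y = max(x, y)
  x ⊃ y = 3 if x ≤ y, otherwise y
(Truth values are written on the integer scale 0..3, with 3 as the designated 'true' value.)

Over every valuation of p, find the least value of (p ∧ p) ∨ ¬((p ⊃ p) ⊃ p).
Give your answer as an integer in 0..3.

1

Take p = 1:
p ∧ p = 1 ∧ 1 = 1
p ⊃ p = 1 ⊃ 1 = 3
(p ⊃ p) ⊃ p = 3 ⊃ 1 = 1
¬((p ⊃ p) ⊃ p) = ¬1 = 0
(p ∧ p) ∨ ¬((p ⊃ p) ⊃ p) = 1 ∨ 0 = 1
No assignment yields a value below 1, so this is the minimum.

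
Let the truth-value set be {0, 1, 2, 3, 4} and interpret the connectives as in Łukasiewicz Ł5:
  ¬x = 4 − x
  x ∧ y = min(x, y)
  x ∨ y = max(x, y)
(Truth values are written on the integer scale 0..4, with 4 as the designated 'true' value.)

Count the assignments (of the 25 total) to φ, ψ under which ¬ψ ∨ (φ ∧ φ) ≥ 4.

9

value 4: 9 assignments (counts)
value 3: 7 assignments
value 2: 5 assignments
value 1: 3 assignments
value 0: 1 assignment
So 9 of the 25 assignments meet the threshold.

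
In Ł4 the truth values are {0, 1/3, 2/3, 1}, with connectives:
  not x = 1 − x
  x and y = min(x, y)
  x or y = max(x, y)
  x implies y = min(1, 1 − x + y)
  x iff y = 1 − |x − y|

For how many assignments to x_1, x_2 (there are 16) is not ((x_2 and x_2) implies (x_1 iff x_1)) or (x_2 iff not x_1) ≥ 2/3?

x_1 = 0, x_2 = 0 ↦ 0  <
x_1 = 0, x_2 = 1/3 ↦ 1/3  <
x_1 = 0, x_2 = 2/3 ↦ 2/3  ≥
x_1 = 0, x_2 = 1 ↦ 1  ≥
x_1 = 1/3, x_2 = 0 ↦ 1/3  <
x_1 = 1/3, x_2 = 1/3 ↦ 2/3  ≥
x_1 = 1/3, x_2 = 2/3 ↦ 1  ≥
x_1 = 1/3, x_2 = 1 ↦ 2/3  ≥
x_1 = 2/3, x_2 = 0 ↦ 2/3  ≥
x_1 = 2/3, x_2 = 1/3 ↦ 1  ≥
x_1 = 2/3, x_2 = 2/3 ↦ 2/3  ≥
x_1 = 2/3, x_2 = 1 ↦ 1/3  <
x_1 = 1, x_2 = 0 ↦ 1  ≥
x_1 = 1, x_2 = 1/3 ↦ 2/3  ≥
x_1 = 1, x_2 = 2/3 ↦ 1/3  <
x_1 = 1, x_2 = 1 ↦ 0  <
So 10 of the 16 assignments meet the threshold.

10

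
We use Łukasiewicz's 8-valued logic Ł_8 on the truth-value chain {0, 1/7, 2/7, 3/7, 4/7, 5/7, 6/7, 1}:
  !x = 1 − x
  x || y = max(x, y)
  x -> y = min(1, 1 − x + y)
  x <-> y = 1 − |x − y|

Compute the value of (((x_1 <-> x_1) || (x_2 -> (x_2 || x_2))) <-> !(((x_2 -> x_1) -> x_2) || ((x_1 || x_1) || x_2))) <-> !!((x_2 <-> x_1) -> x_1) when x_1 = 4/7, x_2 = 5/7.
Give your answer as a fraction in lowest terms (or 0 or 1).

x_1 <-> x_1 = 4/7 <-> 4/7 = 1
x_2 || x_2 = 5/7 || 5/7 = 5/7
x_2 -> (x_2 || x_2) = 5/7 -> 5/7 = 1
(x_1 <-> x_1) || (x_2 -> (x_2 || x_2)) = 1 || 1 = 1
x_2 -> x_1 = 5/7 -> 4/7 = 6/7
(x_2 -> x_1) -> x_2 = 6/7 -> 5/7 = 6/7
x_1 || x_1 = 4/7 || 4/7 = 4/7
(x_1 || x_1) || x_2 = 4/7 || 5/7 = 5/7
((x_2 -> x_1) -> x_2) || ((x_1 || x_1) || x_2) = 6/7 || 5/7 = 6/7
!(((x_2 -> x_1) -> x_2) || ((x_1 || x_1) || x_2)) = !6/7 = 1/7
((x_1 <-> x_1) || (x_2 -> (x_2 || x_2))) <-> !(((x_2 -> x_1) -> x_2) || ((x_1 || x_1) || x_2)) = 1 <-> 1/7 = 1/7
x_2 <-> x_1 = 5/7 <-> 4/7 = 6/7
(x_2 <-> x_1) -> x_1 = 6/7 -> 4/7 = 5/7
!((x_2 <-> x_1) -> x_1) = !5/7 = 2/7
!!((x_2 <-> x_1) -> x_1) = !2/7 = 5/7
(((x_1 <-> x_1) || (x_2 -> (x_2 || x_2))) <-> !(((x_2 -> x_1) -> x_2) || ((x_1 || x_1) || x_2))) <-> !!((x_2 <-> x_1) -> x_1) = 1/7 <-> 5/7 = 3/7

3/7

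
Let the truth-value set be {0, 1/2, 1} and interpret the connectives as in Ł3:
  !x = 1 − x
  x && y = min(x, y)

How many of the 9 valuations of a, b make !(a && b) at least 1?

a = 0, b = 0 ↦ 1  ≥
a = 0, b = 1/2 ↦ 1  ≥
a = 0, b = 1 ↦ 1  ≥
a = 1/2, b = 0 ↦ 1  ≥
a = 1/2, b = 1/2 ↦ 1/2  <
a = 1/2, b = 1 ↦ 1/2  <
a = 1, b = 0 ↦ 1  ≥
a = 1, b = 1/2 ↦ 1/2  <
a = 1, b = 1 ↦ 0  <
So 5 of the 9 assignments meet the threshold.

5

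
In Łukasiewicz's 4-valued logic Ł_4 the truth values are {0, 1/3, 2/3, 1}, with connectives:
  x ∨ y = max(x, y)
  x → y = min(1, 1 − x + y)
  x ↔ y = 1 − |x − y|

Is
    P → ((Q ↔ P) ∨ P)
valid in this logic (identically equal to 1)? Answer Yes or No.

P = 0, Q = 0 ↦ 1
P = 0, Q = 1/3 ↦ 1
P = 0, Q = 2/3 ↦ 1
P = 0, Q = 1 ↦ 1
P = 1/3, Q = 0 ↦ 1
P = 1/3, Q = 1/3 ↦ 1
P = 1/3, Q = 2/3 ↦ 1
P = 1/3, Q = 1 ↦ 1
P = 2/3, Q = 0 ↦ 1
P = 2/3, Q = 1/3 ↦ 1
P = 2/3, Q = 2/3 ↦ 1
P = 2/3, Q = 1 ↦ 1
P = 1, Q = 0 ↦ 1
P = 1, Q = 1/3 ↦ 1
P = 1, Q = 2/3 ↦ 1
P = 1, Q = 1 ↦ 1
Every assignment gives a value ≥ 1.

Yes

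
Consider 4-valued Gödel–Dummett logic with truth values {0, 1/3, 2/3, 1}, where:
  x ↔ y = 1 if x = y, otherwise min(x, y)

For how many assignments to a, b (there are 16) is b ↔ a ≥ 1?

a = 0, b = 0 ↦ 1  ≥
a = 0, b = 1/3 ↦ 0  <
a = 0, b = 2/3 ↦ 0  <
a = 0, b = 1 ↦ 0  <
a = 1/3, b = 0 ↦ 0  <
a = 1/3, b = 1/3 ↦ 1  ≥
a = 1/3, b = 2/3 ↦ 1/3  <
a = 1/3, b = 1 ↦ 1/3  <
a = 2/3, b = 0 ↦ 0  <
a = 2/3, b = 1/3 ↦ 1/3  <
a = 2/3, b = 2/3 ↦ 1  ≥
a = 2/3, b = 1 ↦ 2/3  <
a = 1, b = 0 ↦ 0  <
a = 1, b = 1/3 ↦ 1/3  <
a = 1, b = 2/3 ↦ 2/3  <
a = 1, b = 1 ↦ 1  ≥
So 4 of the 16 assignments meet the threshold.

4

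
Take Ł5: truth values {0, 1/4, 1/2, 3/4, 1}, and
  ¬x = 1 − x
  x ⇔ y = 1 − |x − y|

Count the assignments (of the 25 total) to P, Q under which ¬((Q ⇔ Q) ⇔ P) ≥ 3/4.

10

value 1: 5 assignments (counts)
value 3/4: 5 assignments (counts)
value 1/2: 5 assignments
value 1/4: 5 assignments
value 0: 5 assignments
So 10 of the 25 assignments meet the threshold.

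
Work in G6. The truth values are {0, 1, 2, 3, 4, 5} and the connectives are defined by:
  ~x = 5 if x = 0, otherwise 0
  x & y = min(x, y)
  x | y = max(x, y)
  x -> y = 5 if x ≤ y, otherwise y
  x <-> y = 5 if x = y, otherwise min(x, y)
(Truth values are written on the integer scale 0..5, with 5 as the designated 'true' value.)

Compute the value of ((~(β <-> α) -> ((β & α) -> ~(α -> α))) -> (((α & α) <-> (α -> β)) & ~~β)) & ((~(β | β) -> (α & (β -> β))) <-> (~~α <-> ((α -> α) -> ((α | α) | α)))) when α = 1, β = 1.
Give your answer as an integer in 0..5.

β <-> α = 1 <-> 1 = 5
~(β <-> α) = ~5 = 0
β & α = 1 & 1 = 1
α -> α = 1 -> 1 = 5
~(α -> α) = ~5 = 0
(β & α) -> ~(α -> α) = 1 -> 0 = 0
~(β <-> α) -> ((β & α) -> ~(α -> α)) = 0 -> 0 = 5
α & α = 1 & 1 = 1
α -> β = 1 -> 1 = 5
(α & α) <-> (α -> β) = 1 <-> 5 = 1
~β = ~1 = 0
~~β = ~0 = 5
((α & α) <-> (α -> β)) & ~~β = 1 & 5 = 1
(~(β <-> α) -> ((β & α) -> ~(α -> α))) -> (((α & α) <-> (α -> β)) & ~~β) = 5 -> 1 = 1
β | β = 1 | 1 = 1
~(β | β) = ~1 = 0
β -> β = 1 -> 1 = 5
α & (β -> β) = 1 & 5 = 1
~(β | β) -> (α & (β -> β)) = 0 -> 1 = 5
~α = ~1 = 0
~~α = ~0 = 5
α -> α = 1 -> 1 = 5
α | α = 1 | 1 = 1
(α | α) | α = 1 | 1 = 1
(α -> α) -> ((α | α) | α) = 5 -> 1 = 1
~~α <-> ((α -> α) -> ((α | α) | α)) = 5 <-> 1 = 1
(~(β | β) -> (α & (β -> β))) <-> (~~α <-> ((α -> α) -> ((α | α) | α))) = 5 <-> 1 = 1
((~(β <-> α) -> ((β & α) -> ~(α -> α))) -> (((α & α) <-> (α -> β)) & ~~β)) & ((~(β | β) -> (α & (β -> β))) <-> (~~α <-> ((α -> α) -> ((α | α) | α)))) = 1 & 1 = 1

1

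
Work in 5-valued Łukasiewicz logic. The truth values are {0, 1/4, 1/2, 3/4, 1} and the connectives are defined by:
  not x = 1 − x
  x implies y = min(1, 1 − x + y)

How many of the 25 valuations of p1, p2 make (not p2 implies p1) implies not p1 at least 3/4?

value 1: 9 assignments (counts)
value 3/4: 3 assignments (counts)
value 1/2: 4 assignments
value 1/4: 4 assignments
value 0: 5 assignments
So 12 of the 25 assignments meet the threshold.

12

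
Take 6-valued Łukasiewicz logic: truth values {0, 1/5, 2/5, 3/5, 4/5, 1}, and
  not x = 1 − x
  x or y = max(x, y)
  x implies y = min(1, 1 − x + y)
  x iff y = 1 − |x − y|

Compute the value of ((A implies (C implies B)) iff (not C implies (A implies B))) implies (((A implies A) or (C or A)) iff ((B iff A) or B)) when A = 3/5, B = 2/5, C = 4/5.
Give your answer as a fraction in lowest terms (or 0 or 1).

C implies B = 4/5 implies 2/5 = 3/5
A implies (C implies B) = 3/5 implies 3/5 = 1
not C = not 4/5 = 1/5
A implies B = 3/5 implies 2/5 = 4/5
not C implies (A implies B) = 1/5 implies 4/5 = 1
(A implies (C implies B)) iff (not C implies (A implies B)) = 1 iff 1 = 1
A implies A = 3/5 implies 3/5 = 1
C or A = 4/5 or 3/5 = 4/5
(A implies A) or (C or A) = 1 or 4/5 = 1
B iff A = 2/5 iff 3/5 = 4/5
(B iff A) or B = 4/5 or 2/5 = 4/5
((A implies A) or (C or A)) iff ((B iff A) or B) = 1 iff 4/5 = 4/5
((A implies (C implies B)) iff (not C implies (A implies B))) implies (((A implies A) or (C or A)) iff ((B iff A) or B)) = 1 implies 4/5 = 4/5

4/5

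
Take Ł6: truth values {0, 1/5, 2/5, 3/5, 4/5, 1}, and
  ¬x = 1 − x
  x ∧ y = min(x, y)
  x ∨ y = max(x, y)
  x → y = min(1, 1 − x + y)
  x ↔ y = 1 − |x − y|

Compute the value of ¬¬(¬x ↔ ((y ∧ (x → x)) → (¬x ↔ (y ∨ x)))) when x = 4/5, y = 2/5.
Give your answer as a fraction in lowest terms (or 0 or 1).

1/5

¬x = ¬4/5 = 1/5
x → x = 4/5 → 4/5 = 1
y ∧ (x → x) = 2/5 ∧ 1 = 2/5
¬x = ¬4/5 = 1/5
y ∨ x = 2/5 ∨ 4/5 = 4/5
¬x ↔ (y ∨ x) = 1/5 ↔ 4/5 = 2/5
(y ∧ (x → x)) → (¬x ↔ (y ∨ x)) = 2/5 → 2/5 = 1
¬x ↔ ((y ∧ (x → x)) → (¬x ↔ (y ∨ x))) = 1/5 ↔ 1 = 1/5
¬(¬x ↔ ((y ∧ (x → x)) → (¬x ↔ (y ∨ x)))) = ¬1/5 = 4/5
¬¬(¬x ↔ ((y ∧ (x → x)) → (¬x ↔ (y ∨ x)))) = ¬4/5 = 1/5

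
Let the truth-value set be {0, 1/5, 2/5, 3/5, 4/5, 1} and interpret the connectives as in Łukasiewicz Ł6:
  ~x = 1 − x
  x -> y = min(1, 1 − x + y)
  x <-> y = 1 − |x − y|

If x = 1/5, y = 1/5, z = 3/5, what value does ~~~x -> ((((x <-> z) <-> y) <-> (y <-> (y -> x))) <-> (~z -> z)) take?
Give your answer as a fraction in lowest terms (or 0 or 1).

4/5

~x = ~1/5 = 4/5
~~x = ~4/5 = 1/5
~~~x = ~1/5 = 4/5
x <-> z = 1/5 <-> 3/5 = 3/5
(x <-> z) <-> y = 3/5 <-> 1/5 = 3/5
y -> x = 1/5 -> 1/5 = 1
y <-> (y -> x) = 1/5 <-> 1 = 1/5
((x <-> z) <-> y) <-> (y <-> (y -> x)) = 3/5 <-> 1/5 = 3/5
~z = ~3/5 = 2/5
~z -> z = 2/5 -> 3/5 = 1
(((x <-> z) <-> y) <-> (y <-> (y -> x))) <-> (~z -> z) = 3/5 <-> 1 = 3/5
~~~x -> ((((x <-> z) <-> y) <-> (y <-> (y -> x))) <-> (~z -> z)) = 4/5 -> 3/5 = 4/5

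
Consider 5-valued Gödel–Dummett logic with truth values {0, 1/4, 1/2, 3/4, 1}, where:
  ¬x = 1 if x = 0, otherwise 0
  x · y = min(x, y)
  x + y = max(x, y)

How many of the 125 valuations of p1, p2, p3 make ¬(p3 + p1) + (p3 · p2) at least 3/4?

25

value 1: 10 assignments (counts)
value 3/4: 15 assignments (counts)
value 1/2: 25 assignments
value 1/4: 35 assignments
value 0: 40 assignments
So 25 of the 125 assignments meet the threshold.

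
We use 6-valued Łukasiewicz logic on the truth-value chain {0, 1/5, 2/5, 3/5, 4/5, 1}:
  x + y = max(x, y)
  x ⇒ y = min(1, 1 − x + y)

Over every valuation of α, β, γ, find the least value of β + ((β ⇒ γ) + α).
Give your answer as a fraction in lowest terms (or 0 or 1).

Take α = 0, β = 2/5, γ = 0:
β ⇒ γ = 2/5 ⇒ 0 = 3/5
(β ⇒ γ) + α = 3/5 + 0 = 3/5
β + ((β ⇒ γ) + α) = 2/5 + 3/5 = 3/5
No assignment yields a value below 3/5, so this is the minimum.

3/5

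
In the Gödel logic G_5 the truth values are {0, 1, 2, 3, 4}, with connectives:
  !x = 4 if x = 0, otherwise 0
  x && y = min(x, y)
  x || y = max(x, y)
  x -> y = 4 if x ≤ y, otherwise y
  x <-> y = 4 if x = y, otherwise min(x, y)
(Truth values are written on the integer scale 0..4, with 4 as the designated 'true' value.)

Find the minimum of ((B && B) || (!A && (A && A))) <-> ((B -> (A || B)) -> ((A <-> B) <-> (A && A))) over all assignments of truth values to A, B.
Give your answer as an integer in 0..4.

1

Take A = 0, B = 1:
B && B = 1 && 1 = 1
!A = !0 = 4
A && A = 0 && 0 = 0
!A && (A && A) = 4 && 0 = 0
(B && B) || (!A && (A && A)) = 1 || 0 = 1
A || B = 0 || 1 = 1
B -> (A || B) = 1 -> 1 = 4
A <-> B = 0 <-> 1 = 0
A && A = 0 && 0 = 0
(A <-> B) <-> (A && A) = 0 <-> 0 = 4
(B -> (A || B)) -> ((A <-> B) <-> (A && A)) = 4 -> 4 = 4
((B && B) || (!A && (A && A))) <-> ((B -> (A || B)) -> ((A <-> B) <-> (A && A))) = 1 <-> 4 = 1
No assignment yields a value below 1, so this is the minimum.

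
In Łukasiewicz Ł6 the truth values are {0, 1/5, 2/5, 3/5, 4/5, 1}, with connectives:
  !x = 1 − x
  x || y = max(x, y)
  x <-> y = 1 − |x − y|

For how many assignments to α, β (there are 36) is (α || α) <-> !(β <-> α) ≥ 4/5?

value 1: 8 assignments (counts)
value 4/5: 10 assignments (counts)
value 3/5: 7 assignments
value 2/5: 6 assignments
value 1/5: 3 assignments
value 0: 2 assignments
So 18 of the 36 assignments meet the threshold.

18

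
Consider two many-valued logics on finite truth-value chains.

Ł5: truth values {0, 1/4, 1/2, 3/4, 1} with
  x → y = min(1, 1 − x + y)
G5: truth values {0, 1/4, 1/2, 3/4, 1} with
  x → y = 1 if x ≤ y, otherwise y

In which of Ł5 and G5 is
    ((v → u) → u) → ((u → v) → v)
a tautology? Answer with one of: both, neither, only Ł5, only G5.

only Ł5

In Ł5: every assignment gives 1 — tautology.
In G5: at u = 0, v = 1/4 the value is 1/4 — not a tautology.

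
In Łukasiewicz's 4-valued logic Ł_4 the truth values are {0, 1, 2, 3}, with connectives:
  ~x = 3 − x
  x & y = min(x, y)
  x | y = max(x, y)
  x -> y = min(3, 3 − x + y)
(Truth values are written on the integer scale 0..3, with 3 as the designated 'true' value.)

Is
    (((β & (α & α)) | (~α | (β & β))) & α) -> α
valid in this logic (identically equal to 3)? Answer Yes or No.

Yes

α = 0, β = 0 ↦ 3
α = 0, β = 1 ↦ 3
α = 0, β = 2 ↦ 3
α = 0, β = 3 ↦ 3
α = 1, β = 0 ↦ 3
α = 1, β = 1 ↦ 3
α = 1, β = 2 ↦ 3
α = 1, β = 3 ↦ 3
α = 2, β = 0 ↦ 3
α = 2, β = 1 ↦ 3
α = 2, β = 2 ↦ 3
α = 2, β = 3 ↦ 3
α = 3, β = 0 ↦ 3
α = 3, β = 1 ↦ 3
α = 3, β = 2 ↦ 3
α = 3, β = 3 ↦ 3
Every assignment gives a value ≥ 3.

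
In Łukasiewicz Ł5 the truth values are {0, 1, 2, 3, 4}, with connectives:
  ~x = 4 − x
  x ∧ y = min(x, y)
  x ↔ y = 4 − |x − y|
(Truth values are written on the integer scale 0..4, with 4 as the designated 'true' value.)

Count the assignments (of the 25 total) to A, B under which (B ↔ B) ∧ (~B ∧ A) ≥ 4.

value 4: 1 assignment (counts)
value 3: 3 assignments
value 2: 5 assignments
value 1: 7 assignments
value 0: 9 assignments
So 1 of the 25 assignments meets the threshold.

1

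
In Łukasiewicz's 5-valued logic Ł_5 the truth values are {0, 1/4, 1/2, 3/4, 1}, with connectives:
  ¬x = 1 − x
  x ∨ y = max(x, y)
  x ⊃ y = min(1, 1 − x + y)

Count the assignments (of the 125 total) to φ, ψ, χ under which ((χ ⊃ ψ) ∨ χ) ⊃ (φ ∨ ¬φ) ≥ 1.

63

value 1: 63 assignments (counts)
value 3/4: 43 assignments
value 1/2: 19 assignments
So 63 of the 125 assignments meet the threshold.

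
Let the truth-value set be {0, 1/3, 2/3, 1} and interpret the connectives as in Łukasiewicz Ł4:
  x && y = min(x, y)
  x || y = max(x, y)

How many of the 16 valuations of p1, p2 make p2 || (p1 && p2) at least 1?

p1 = 0, p2 = 0 ↦ 0  <
p1 = 0, p2 = 1/3 ↦ 1/3  <
p1 = 0, p2 = 2/3 ↦ 2/3  <
p1 = 0, p2 = 1 ↦ 1  ≥
p1 = 1/3, p2 = 0 ↦ 0  <
p1 = 1/3, p2 = 1/3 ↦ 1/3  <
p1 = 1/3, p2 = 2/3 ↦ 2/3  <
p1 = 1/3, p2 = 1 ↦ 1  ≥
p1 = 2/3, p2 = 0 ↦ 0  <
p1 = 2/3, p2 = 1/3 ↦ 1/3  <
p1 = 2/3, p2 = 2/3 ↦ 2/3  <
p1 = 2/3, p2 = 1 ↦ 1  ≥
p1 = 1, p2 = 0 ↦ 0  <
p1 = 1, p2 = 1/3 ↦ 1/3  <
p1 = 1, p2 = 2/3 ↦ 2/3  <
p1 = 1, p2 = 1 ↦ 1  ≥
So 4 of the 16 assignments meet the threshold.

4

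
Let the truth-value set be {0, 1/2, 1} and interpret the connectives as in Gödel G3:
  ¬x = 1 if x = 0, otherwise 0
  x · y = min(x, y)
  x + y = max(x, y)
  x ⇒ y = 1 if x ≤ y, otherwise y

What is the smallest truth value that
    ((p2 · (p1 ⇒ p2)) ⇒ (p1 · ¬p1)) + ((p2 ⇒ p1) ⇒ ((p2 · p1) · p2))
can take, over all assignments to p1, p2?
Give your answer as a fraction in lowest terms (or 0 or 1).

Take p1 = 1/2, p2 = 1/2:
p1 ⇒ p2 = 1/2 ⇒ 1/2 = 1
p2 · (p1 ⇒ p2) = 1/2 · 1 = 1/2
¬p1 = ¬1/2 = 0
p1 · ¬p1 = 1/2 · 0 = 0
(p2 · (p1 ⇒ p2)) ⇒ (p1 · ¬p1) = 1/2 ⇒ 0 = 0
p2 ⇒ p1 = 1/2 ⇒ 1/2 = 1
p2 · p1 = 1/2 · 1/2 = 1/2
(p2 · p1) · p2 = 1/2 · 1/2 = 1/2
(p2 ⇒ p1) ⇒ ((p2 · p1) · p2) = 1 ⇒ 1/2 = 1/2
((p2 · (p1 ⇒ p2)) ⇒ (p1 · ¬p1)) + ((p2 ⇒ p1) ⇒ ((p2 · p1) · p2)) = 0 + 1/2 = 1/2
No assignment yields a value below 1/2, so this is the minimum.

1/2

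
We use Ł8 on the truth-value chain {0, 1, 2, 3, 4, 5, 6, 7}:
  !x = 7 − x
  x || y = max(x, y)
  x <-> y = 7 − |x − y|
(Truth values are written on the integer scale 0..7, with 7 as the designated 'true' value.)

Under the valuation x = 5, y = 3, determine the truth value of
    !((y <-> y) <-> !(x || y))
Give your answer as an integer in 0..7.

5

y <-> y = 3 <-> 3 = 7
x || y = 5 || 3 = 5
!(x || y) = !5 = 2
(y <-> y) <-> !(x || y) = 7 <-> 2 = 2
!((y <-> y) <-> !(x || y)) = !2 = 5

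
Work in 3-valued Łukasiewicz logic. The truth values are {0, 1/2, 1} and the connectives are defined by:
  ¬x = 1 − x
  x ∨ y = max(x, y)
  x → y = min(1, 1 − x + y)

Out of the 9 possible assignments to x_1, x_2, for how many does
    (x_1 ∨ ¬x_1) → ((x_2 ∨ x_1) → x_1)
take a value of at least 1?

7

x_1 = 0, x_2 = 0 ↦ 1  ≥
x_1 = 0, x_2 = 1/2 ↦ 1/2  <
x_1 = 0, x_2 = 1 ↦ 0  <
x_1 = 1/2, x_2 = 0 ↦ 1  ≥
x_1 = 1/2, x_2 = 1/2 ↦ 1  ≥
x_1 = 1/2, x_2 = 1 ↦ 1  ≥
x_1 = 1, x_2 = 0 ↦ 1  ≥
x_1 = 1, x_2 = 1/2 ↦ 1  ≥
x_1 = 1, x_2 = 1 ↦ 1  ≥
So 7 of the 9 assignments meet the threshold.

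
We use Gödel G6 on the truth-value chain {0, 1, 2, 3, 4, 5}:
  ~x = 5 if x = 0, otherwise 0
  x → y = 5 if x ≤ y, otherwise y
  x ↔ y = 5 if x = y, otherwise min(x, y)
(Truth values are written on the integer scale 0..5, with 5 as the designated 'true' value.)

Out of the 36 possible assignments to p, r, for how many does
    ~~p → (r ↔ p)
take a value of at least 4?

value 5: 11 assignments (counts)
value 4: 2 assignments (counts)
value 3: 4 assignments
value 2: 6 assignments
value 1: 8 assignments
value 0: 5 assignments
So 13 of the 36 assignments meet the threshold.

13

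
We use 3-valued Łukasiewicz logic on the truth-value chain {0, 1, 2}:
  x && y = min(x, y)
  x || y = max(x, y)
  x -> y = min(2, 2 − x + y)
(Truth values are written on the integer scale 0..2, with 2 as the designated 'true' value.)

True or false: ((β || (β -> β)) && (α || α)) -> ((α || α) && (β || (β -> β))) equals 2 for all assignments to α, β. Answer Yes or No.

α = 0, β = 0 ↦ 2
α = 0, β = 1 ↦ 2
α = 0, β = 2 ↦ 2
α = 1, β = 0 ↦ 2
α = 1, β = 1 ↦ 2
α = 1, β = 2 ↦ 2
α = 2, β = 0 ↦ 2
α = 2, β = 1 ↦ 2
α = 2, β = 2 ↦ 2
Every assignment gives a value ≥ 2.

Yes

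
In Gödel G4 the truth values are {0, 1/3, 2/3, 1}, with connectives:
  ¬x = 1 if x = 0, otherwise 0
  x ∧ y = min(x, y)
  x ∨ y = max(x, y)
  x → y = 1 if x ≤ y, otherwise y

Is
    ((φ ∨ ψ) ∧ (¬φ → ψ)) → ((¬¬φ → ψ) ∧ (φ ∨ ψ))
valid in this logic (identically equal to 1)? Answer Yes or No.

Counterexample: take φ = 1/3, ψ = 0.
φ ∨ ψ = 1/3 ∨ 0 = 1/3
¬φ = ¬1/3 = 0
¬φ → ψ = 0 → 0 = 1
(φ ∨ ψ) ∧ (¬φ → ψ) = 1/3 ∧ 1 = 1/3
¬φ = ¬1/3 = 0
¬¬φ = ¬0 = 1
¬¬φ → ψ = 1 → 0 = 0
φ ∨ ψ = 1/3 ∨ 0 = 1/3
(¬¬φ → ψ) ∧ (φ ∨ ψ) = 0 ∧ 1/3 = 0
((φ ∨ ψ) ∧ (¬φ → ψ)) → ((¬¬φ → ψ) ∧ (φ ∨ ψ)) = 1/3 → 0 = 0
This gives 0 ≠ 1.

No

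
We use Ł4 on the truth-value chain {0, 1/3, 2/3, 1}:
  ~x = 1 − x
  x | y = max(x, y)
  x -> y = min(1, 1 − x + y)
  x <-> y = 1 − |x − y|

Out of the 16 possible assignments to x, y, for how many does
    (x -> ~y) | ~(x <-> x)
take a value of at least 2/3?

x = 0, y = 0 ↦ 1  ≥
x = 0, y = 1/3 ↦ 1  ≥
x = 0, y = 2/3 ↦ 1  ≥
x = 0, y = 1 ↦ 1  ≥
x = 1/3, y = 0 ↦ 1  ≥
x = 1/3, y = 1/3 ↦ 1  ≥
x = 1/3, y = 2/3 ↦ 1  ≥
x = 1/3, y = 1 ↦ 2/3  ≥
x = 2/3, y = 0 ↦ 1  ≥
x = 2/3, y = 1/3 ↦ 1  ≥
x = 2/3, y = 2/3 ↦ 2/3  ≥
x = 2/3, y = 1 ↦ 1/3  <
x = 1, y = 0 ↦ 1  ≥
x = 1, y = 1/3 ↦ 2/3  ≥
x = 1, y = 2/3 ↦ 1/3  <
x = 1, y = 1 ↦ 0  <
So 13 of the 16 assignments meet the threshold.

13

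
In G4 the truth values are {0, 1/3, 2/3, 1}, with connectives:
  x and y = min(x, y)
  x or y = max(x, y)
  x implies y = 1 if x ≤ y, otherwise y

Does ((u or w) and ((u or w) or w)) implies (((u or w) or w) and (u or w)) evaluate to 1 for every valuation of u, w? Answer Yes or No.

u = 0, w = 0 ↦ 1
u = 0, w = 1/3 ↦ 1
u = 0, w = 2/3 ↦ 1
u = 0, w = 1 ↦ 1
u = 1/3, w = 0 ↦ 1
u = 1/3, w = 1/3 ↦ 1
u = 1/3, w = 2/3 ↦ 1
u = 1/3, w = 1 ↦ 1
u = 2/3, w = 0 ↦ 1
u = 2/3, w = 1/3 ↦ 1
u = 2/3, w = 2/3 ↦ 1
u = 2/3, w = 1 ↦ 1
u = 1, w = 0 ↦ 1
u = 1, w = 1/3 ↦ 1
u = 1, w = 2/3 ↦ 1
u = 1, w = 1 ↦ 1
Every assignment gives a value ≥ 1.

Yes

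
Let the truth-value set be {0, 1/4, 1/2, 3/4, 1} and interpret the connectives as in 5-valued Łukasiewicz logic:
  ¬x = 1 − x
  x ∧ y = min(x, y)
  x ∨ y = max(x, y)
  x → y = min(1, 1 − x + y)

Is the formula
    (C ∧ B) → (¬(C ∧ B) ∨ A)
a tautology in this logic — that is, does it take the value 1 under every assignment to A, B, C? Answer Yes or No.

No

Counterexample: take A = 0, B = 3/4, C = 3/4.
C ∧ B = 3/4 ∧ 3/4 = 3/4
C ∧ B = 3/4 ∧ 3/4 = 3/4
¬(C ∧ B) = ¬3/4 = 1/4
¬(C ∧ B) ∨ A = 1/4 ∨ 0 = 1/4
(C ∧ B) → (¬(C ∧ B) ∨ A) = 3/4 → 1/4 = 1/2
This gives 1/2 ≠ 1.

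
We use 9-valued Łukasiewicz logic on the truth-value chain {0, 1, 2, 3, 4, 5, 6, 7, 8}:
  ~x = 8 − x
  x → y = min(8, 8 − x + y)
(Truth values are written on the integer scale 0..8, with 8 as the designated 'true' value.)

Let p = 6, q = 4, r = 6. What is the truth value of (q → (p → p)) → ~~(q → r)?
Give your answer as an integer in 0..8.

8

p → p = 6 → 6 = 8
q → (p → p) = 4 → 8 = 8
q → r = 4 → 6 = 8
~(q → r) = ~8 = 0
~~(q → r) = ~0 = 8
(q → (p → p)) → ~~(q → r) = 8 → 8 = 8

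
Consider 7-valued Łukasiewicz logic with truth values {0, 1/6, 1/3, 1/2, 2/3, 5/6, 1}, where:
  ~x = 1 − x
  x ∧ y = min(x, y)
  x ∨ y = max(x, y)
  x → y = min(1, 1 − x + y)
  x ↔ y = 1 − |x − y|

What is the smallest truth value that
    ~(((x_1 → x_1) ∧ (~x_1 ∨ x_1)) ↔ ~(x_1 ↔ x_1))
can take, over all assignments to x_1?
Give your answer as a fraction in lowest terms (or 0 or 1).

1/2

Take x_1 = 1/2:
x_1 → x_1 = 1/2 → 1/2 = 1
~x_1 = ~1/2 = 1/2
~x_1 ∨ x_1 = 1/2 ∨ 1/2 = 1/2
(x_1 → x_1) ∧ (~x_1 ∨ x_1) = 1 ∧ 1/2 = 1/2
x_1 ↔ x_1 = 1/2 ↔ 1/2 = 1
~(x_1 ↔ x_1) = ~1 = 0
((x_1 → x_1) ∧ (~x_1 ∨ x_1)) ↔ ~(x_1 ↔ x_1) = 1/2 ↔ 0 = 1/2
~(((x_1 → x_1) ∧ (~x_1 ∨ x_1)) ↔ ~(x_1 ↔ x_1)) = ~1/2 = 1/2
No assignment yields a value below 1/2, so this is the minimum.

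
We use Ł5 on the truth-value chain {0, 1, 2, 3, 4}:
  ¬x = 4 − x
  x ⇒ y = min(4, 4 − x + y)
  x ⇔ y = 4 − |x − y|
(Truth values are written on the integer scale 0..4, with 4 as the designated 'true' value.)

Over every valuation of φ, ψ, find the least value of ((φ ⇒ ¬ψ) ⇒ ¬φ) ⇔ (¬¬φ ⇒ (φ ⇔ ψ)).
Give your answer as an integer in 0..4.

Take φ = 2, ψ = 0:
¬ψ = ¬0 = 4
φ ⇒ ¬ψ = 2 ⇒ 4 = 4
¬φ = ¬2 = 2
(φ ⇒ ¬ψ) ⇒ ¬φ = 4 ⇒ 2 = 2
¬φ = ¬2 = 2
¬¬φ = ¬2 = 2
φ ⇔ ψ = 2 ⇔ 0 = 2
¬¬φ ⇒ (φ ⇔ ψ) = 2 ⇒ 2 = 4
((φ ⇒ ¬ψ) ⇒ ¬φ) ⇔ (¬¬φ ⇒ (φ ⇔ ψ)) = 2 ⇔ 4 = 2
No assignment yields a value below 2, so this is the minimum.

2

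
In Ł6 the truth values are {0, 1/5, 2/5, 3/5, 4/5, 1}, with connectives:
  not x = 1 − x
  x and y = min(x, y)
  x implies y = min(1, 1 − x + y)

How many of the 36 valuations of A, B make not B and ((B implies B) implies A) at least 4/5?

4

value 1: 1 assignment (counts)
value 4/5: 3 assignments (counts)
value 3/5: 5 assignments
value 2/5: 7 assignments
value 1/5: 9 assignments
value 0: 11 assignments
So 4 of the 36 assignments meet the threshold.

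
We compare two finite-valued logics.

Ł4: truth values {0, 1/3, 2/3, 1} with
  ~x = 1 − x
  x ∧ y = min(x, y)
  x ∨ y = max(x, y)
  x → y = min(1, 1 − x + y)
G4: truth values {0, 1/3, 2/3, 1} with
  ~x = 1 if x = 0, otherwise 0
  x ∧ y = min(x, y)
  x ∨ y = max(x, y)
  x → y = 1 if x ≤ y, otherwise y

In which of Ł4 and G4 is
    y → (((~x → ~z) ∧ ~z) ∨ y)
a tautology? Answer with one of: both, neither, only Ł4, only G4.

In Ł4: every assignment gives 1 — tautology.
In G4: every assignment gives 1 — tautology.

both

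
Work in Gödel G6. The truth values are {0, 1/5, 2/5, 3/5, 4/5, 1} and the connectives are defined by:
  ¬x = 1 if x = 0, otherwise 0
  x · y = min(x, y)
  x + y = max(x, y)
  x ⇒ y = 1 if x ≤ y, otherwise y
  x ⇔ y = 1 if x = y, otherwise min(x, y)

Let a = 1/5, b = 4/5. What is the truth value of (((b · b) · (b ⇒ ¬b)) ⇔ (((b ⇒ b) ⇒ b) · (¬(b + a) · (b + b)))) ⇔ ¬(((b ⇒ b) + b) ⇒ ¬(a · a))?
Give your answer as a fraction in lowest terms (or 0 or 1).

1

b · b = 4/5 · 4/5 = 4/5
¬b = ¬4/5 = 0
b ⇒ ¬b = 4/5 ⇒ 0 = 0
(b · b) · (b ⇒ ¬b) = 4/5 · 0 = 0
b ⇒ b = 4/5 ⇒ 4/5 = 1
(b ⇒ b) ⇒ b = 1 ⇒ 4/5 = 4/5
b + a = 4/5 + 1/5 = 4/5
¬(b + a) = ¬4/5 = 0
b + b = 4/5 + 4/5 = 4/5
¬(b + a) · (b + b) = 0 · 4/5 = 0
((b ⇒ b) ⇒ b) · (¬(b + a) · (b + b)) = 4/5 · 0 = 0
((b · b) · (b ⇒ ¬b)) ⇔ (((b ⇒ b) ⇒ b) · (¬(b + a) · (b + b))) = 0 ⇔ 0 = 1
b ⇒ b = 4/5 ⇒ 4/5 = 1
(b ⇒ b) + b = 1 + 4/5 = 1
a · a = 1/5 · 1/5 = 1/5
¬(a · a) = ¬1/5 = 0
((b ⇒ b) + b) ⇒ ¬(a · a) = 1 ⇒ 0 = 0
¬(((b ⇒ b) + b) ⇒ ¬(a · a)) = ¬0 = 1
(((b · b) · (b ⇒ ¬b)) ⇔ (((b ⇒ b) ⇒ b) · (¬(b + a) · (b + b)))) ⇔ ¬(((b ⇒ b) + b) ⇒ ¬(a · a)) = 1 ⇔ 1 = 1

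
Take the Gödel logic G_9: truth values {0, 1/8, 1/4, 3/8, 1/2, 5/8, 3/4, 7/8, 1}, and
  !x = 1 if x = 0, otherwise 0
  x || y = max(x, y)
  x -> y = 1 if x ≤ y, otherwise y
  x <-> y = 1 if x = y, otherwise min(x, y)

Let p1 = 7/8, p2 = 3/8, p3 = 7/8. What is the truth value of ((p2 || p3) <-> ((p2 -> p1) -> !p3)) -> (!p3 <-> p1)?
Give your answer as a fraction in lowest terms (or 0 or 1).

p2 || p3 = 3/8 || 7/8 = 7/8
p2 -> p1 = 3/8 -> 7/8 = 1
!p3 = !7/8 = 0
(p2 -> p1) -> !p3 = 1 -> 0 = 0
(p2 || p3) <-> ((p2 -> p1) -> !p3) = 7/8 <-> 0 = 0
!p3 = !7/8 = 0
!p3 <-> p1 = 0 <-> 7/8 = 0
((p2 || p3) <-> ((p2 -> p1) -> !p3)) -> (!p3 <-> p1) = 0 -> 0 = 1

1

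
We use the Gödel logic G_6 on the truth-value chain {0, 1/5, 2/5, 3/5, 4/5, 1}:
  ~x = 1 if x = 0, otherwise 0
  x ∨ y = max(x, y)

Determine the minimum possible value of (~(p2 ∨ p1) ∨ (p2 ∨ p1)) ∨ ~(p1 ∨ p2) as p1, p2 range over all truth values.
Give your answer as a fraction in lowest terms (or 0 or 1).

1/5

Take p1 = 0, p2 = 1/5:
p2 ∨ p1 = 1/5 ∨ 0 = 1/5
~(p2 ∨ p1) = ~1/5 = 0
p2 ∨ p1 = 1/5 ∨ 0 = 1/5
~(p2 ∨ p1) ∨ (p2 ∨ p1) = 0 ∨ 1/5 = 1/5
p1 ∨ p2 = 0 ∨ 1/5 = 1/5
~(p1 ∨ p2) = ~1/5 = 0
(~(p2 ∨ p1) ∨ (p2 ∨ p1)) ∨ ~(p1 ∨ p2) = 1/5 ∨ 0 = 1/5
No assignment yields a value below 1/5, so this is the minimum.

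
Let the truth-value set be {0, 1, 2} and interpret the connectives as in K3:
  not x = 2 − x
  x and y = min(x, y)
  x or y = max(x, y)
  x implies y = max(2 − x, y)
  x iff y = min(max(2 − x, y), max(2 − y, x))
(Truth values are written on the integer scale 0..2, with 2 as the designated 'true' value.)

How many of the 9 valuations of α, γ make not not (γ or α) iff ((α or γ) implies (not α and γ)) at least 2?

α = 0, γ = 0 ↦ 0  <
α = 0, γ = 1 ↦ 1  <
α = 0, γ = 2 ↦ 2  ≥
α = 1, γ = 0 ↦ 1  <
α = 1, γ = 1 ↦ 1  <
α = 1, γ = 2 ↦ 1  <
α = 2, γ = 0 ↦ 0  <
α = 2, γ = 1 ↦ 0  <
α = 2, γ = 2 ↦ 0  <
So 1 of the 9 assignments meets the threshold.

1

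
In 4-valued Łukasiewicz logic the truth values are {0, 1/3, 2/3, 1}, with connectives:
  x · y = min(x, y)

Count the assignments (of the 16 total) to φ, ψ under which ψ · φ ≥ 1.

1

φ = 0, ψ = 0 ↦ 0  <
φ = 0, ψ = 1/3 ↦ 0  <
φ = 0, ψ = 2/3 ↦ 0  <
φ = 0, ψ = 1 ↦ 0  <
φ = 1/3, ψ = 0 ↦ 0  <
φ = 1/3, ψ = 1/3 ↦ 1/3  <
φ = 1/3, ψ = 2/3 ↦ 1/3  <
φ = 1/3, ψ = 1 ↦ 1/3  <
φ = 2/3, ψ = 0 ↦ 0  <
φ = 2/3, ψ = 1/3 ↦ 1/3  <
φ = 2/3, ψ = 2/3 ↦ 2/3  <
φ = 2/3, ψ = 1 ↦ 2/3  <
φ = 1, ψ = 0 ↦ 0  <
φ = 1, ψ = 1/3 ↦ 1/3  <
φ = 1, ψ = 2/3 ↦ 2/3  <
φ = 1, ψ = 1 ↦ 1  ≥
So 1 of the 16 assignments meets the threshold.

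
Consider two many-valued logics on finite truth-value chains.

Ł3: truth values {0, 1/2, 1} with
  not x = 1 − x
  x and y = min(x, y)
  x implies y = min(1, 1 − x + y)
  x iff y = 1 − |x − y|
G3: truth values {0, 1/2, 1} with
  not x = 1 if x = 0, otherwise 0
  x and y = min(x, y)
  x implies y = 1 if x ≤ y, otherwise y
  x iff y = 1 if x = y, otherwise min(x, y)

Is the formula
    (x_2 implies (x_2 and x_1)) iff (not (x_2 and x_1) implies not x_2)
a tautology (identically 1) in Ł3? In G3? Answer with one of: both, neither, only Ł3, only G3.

In Ł3: every assignment gives 1 — tautology.
In G3: at x_1 = 1/2, x_2 = 1 the value is 1/2 — not a tautology.

only Ł3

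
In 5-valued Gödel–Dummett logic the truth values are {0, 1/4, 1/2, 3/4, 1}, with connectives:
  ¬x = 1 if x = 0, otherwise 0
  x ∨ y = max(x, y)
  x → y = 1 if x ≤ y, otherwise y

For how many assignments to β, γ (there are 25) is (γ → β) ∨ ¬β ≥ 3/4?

20

value 1: 19 assignments (counts)
value 3/4: 1 assignment (counts)
value 1/2: 2 assignments
value 1/4: 3 assignments
So 20 of the 25 assignments meet the threshold.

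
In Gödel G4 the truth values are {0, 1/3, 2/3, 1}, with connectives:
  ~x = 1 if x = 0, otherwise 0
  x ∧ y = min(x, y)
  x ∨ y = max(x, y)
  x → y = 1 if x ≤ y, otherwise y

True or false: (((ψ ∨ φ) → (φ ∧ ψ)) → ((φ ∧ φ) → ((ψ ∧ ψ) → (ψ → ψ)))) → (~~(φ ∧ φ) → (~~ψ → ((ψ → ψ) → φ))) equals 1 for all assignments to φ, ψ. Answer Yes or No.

Counterexample: take φ = 1/3, ψ = 1/3.
ψ ∨ φ = 1/3 ∨ 1/3 = 1/3
φ ∧ ψ = 1/3 ∧ 1/3 = 1/3
(ψ ∨ φ) → (φ ∧ ψ) = 1/3 → 1/3 = 1
φ ∧ φ = 1/3 ∧ 1/3 = 1/3
ψ ∧ ψ = 1/3 ∧ 1/3 = 1/3
ψ → ψ = 1/3 → 1/3 = 1
(ψ ∧ ψ) → (ψ → ψ) = 1/3 → 1 = 1
(φ ∧ φ) → ((ψ ∧ ψ) → (ψ → ψ)) = 1/3 → 1 = 1
((ψ ∨ φ) → (φ ∧ ψ)) → ((φ ∧ φ) → ((ψ ∧ ψ) → (ψ → ψ))) = 1 → 1 = 1
φ ∧ φ = 1/3 ∧ 1/3 = 1/3
~(φ ∧ φ) = ~1/3 = 0
~~(φ ∧ φ) = ~0 = 1
~ψ = ~1/3 = 0
~~ψ = ~0 = 1
ψ → ψ = 1/3 → 1/3 = 1
(ψ → ψ) → φ = 1 → 1/3 = 1/3
~~ψ → ((ψ → ψ) → φ) = 1 → 1/3 = 1/3
~~(φ ∧ φ) → (~~ψ → ((ψ → ψ) → φ)) = 1 → 1/3 = 1/3
(((ψ ∨ φ) → (φ ∧ ψ)) → ((φ ∧ φ) → ((ψ ∧ ψ) → (ψ → ψ)))) → (~~(φ ∧ φ) → (~~ψ → ((ψ → ψ) → φ))) = 1 → 1/3 = 1/3
This gives 1/3 ≠ 1.

No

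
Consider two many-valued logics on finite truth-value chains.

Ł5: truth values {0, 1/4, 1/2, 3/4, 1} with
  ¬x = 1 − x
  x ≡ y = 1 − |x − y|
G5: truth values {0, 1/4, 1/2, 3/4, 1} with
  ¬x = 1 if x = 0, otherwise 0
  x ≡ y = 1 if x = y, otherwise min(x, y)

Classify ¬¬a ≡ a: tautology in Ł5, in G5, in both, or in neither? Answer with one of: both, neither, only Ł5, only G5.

In Ł5: every assignment gives 1 — tautology.
In G5: at a = 1/4 the value is 1/4 — not a tautology.

only Ł5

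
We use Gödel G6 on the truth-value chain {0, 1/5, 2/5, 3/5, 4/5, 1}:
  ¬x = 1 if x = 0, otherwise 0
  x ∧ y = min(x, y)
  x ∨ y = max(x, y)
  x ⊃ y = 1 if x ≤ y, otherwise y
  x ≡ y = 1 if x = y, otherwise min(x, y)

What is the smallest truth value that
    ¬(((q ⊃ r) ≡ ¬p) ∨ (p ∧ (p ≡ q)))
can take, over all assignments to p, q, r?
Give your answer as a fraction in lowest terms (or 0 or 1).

0

Take p = 0, q = 0, r = 0:
q ⊃ r = 0 ⊃ 0 = 1
¬p = ¬0 = 1
(q ⊃ r) ≡ ¬p = 1 ≡ 1 = 1
p ≡ q = 0 ≡ 0 = 1
p ∧ (p ≡ q) = 0 ∧ 1 = 0
((q ⊃ r) ≡ ¬p) ∨ (p ∧ (p ≡ q)) = 1 ∨ 0 = 1
¬(((q ⊃ r) ≡ ¬p) ∨ (p ∧ (p ≡ q))) = ¬1 = 0
No assignment yields a value below 0, so this is the minimum.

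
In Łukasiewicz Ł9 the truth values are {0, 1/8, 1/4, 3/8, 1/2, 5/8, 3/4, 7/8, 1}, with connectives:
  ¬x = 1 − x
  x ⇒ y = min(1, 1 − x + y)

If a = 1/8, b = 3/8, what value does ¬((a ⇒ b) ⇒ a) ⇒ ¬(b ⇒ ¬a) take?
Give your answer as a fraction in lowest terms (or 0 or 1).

1/8

a ⇒ b = 1/8 ⇒ 3/8 = 1
(a ⇒ b) ⇒ a = 1 ⇒ 1/8 = 1/8
¬((a ⇒ b) ⇒ a) = ¬1/8 = 7/8
¬a = ¬1/8 = 7/8
b ⇒ ¬a = 3/8 ⇒ 7/8 = 1
¬(b ⇒ ¬a) = ¬1 = 0
¬((a ⇒ b) ⇒ a) ⇒ ¬(b ⇒ ¬a) = 7/8 ⇒ 0 = 1/8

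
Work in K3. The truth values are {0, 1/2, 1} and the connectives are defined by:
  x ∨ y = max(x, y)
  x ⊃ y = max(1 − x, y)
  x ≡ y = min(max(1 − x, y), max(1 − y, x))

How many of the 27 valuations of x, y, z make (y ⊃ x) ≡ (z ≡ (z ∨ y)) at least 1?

9

value 1: 9 assignments (counts)
value 1/2: 16 assignments
value 0: 2 assignments
So 9 of the 27 assignments meet the threshold.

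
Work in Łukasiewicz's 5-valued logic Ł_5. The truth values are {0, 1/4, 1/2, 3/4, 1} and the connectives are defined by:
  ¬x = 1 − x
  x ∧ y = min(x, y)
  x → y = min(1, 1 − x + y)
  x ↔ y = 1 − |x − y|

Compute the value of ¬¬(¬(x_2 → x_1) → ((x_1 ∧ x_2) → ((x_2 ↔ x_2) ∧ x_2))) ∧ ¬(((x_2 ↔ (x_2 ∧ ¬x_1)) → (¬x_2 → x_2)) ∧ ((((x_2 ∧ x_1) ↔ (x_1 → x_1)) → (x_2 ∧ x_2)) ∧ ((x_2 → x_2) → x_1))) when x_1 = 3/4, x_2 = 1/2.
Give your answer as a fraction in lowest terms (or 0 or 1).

x_2 → x_1 = 1/2 → 3/4 = 1
¬(x_2 → x_1) = ¬1 = 0
x_1 ∧ x_2 = 3/4 ∧ 1/2 = 1/2
x_2 ↔ x_2 = 1/2 ↔ 1/2 = 1
(x_2 ↔ x_2) ∧ x_2 = 1 ∧ 1/2 = 1/2
(x_1 ∧ x_2) → ((x_2 ↔ x_2) ∧ x_2) = 1/2 → 1/2 = 1
¬(x_2 → x_1) → ((x_1 ∧ x_2) → ((x_2 ↔ x_2) ∧ x_2)) = 0 → 1 = 1
¬(¬(x_2 → x_1) → ((x_1 ∧ x_2) → ((x_2 ↔ x_2) ∧ x_2))) = ¬1 = 0
¬¬(¬(x_2 → x_1) → ((x_1 ∧ x_2) → ((x_2 ↔ x_2) ∧ x_2))) = ¬0 = 1
¬x_1 = ¬3/4 = 1/4
x_2 ∧ ¬x_1 = 1/2 ∧ 1/4 = 1/4
x_2 ↔ (x_2 ∧ ¬x_1) = 1/2 ↔ 1/4 = 3/4
¬x_2 = ¬1/2 = 1/2
¬x_2 → x_2 = 1/2 → 1/2 = 1
(x_2 ↔ (x_2 ∧ ¬x_1)) → (¬x_2 → x_2) = 3/4 → 1 = 1
x_2 ∧ x_1 = 1/2 ∧ 3/4 = 1/2
x_1 → x_1 = 3/4 → 3/4 = 1
(x_2 ∧ x_1) ↔ (x_1 → x_1) = 1/2 ↔ 1 = 1/2
x_2 ∧ x_2 = 1/2 ∧ 1/2 = 1/2
((x_2 ∧ x_1) ↔ (x_1 → x_1)) → (x_2 ∧ x_2) = 1/2 → 1/2 = 1
x_2 → x_2 = 1/2 → 1/2 = 1
(x_2 → x_2) → x_1 = 1 → 3/4 = 3/4
(((x_2 ∧ x_1) ↔ (x_1 → x_1)) → (x_2 ∧ x_2)) ∧ ((x_2 → x_2) → x_1) = 1 ∧ 3/4 = 3/4
((x_2 ↔ (x_2 ∧ ¬x_1)) → (¬x_2 → x_2)) ∧ ((((x_2 ∧ x_1) ↔ (x_1 → x_1)) → (x_2 ∧ x_2)) ∧ ((x_2 → x_2) → x_1)) = 1 ∧ 3/4 = 3/4
¬(((x_2 ↔ (x_2 ∧ ¬x_1)) → (¬x_2 → x_2)) ∧ ((((x_2 ∧ x_1) ↔ (x_1 → x_1)) → (x_2 ∧ x_2)) ∧ ((x_2 → x_2) → x_1))) = ¬3/4 = 1/4
¬¬(¬(x_2 → x_1) → ((x_1 ∧ x_2) → ((x_2 ↔ x_2) ∧ x_2))) ∧ ¬(((x_2 ↔ (x_2 ∧ ¬x_1)) → (¬x_2 → x_2)) ∧ ((((x_2 ∧ x_1) ↔ (x_1 → x_1)) → (x_2 ∧ x_2)) ∧ ((x_2 → x_2) → x_1))) = 1 ∧ 1/4 = 1/4

1/4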